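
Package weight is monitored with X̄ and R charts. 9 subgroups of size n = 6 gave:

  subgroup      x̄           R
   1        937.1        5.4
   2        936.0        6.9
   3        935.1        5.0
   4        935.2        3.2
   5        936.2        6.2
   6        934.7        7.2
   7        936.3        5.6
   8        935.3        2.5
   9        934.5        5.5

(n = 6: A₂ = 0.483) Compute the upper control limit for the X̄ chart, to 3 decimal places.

938.149

X̄̄ = (937.1 + 936.0 + 935.1 + 935.2 + 936.2 + 934.7 + 936.3 + 935.3 + 934.5) / 9 = 8420.4000 / 9 = 935.6000
R̄ = (5.4 + 6.9 + 5.0 + 3.2 + 6.2 + 7.2 + 5.6 + 2.5 + 5.5) / 9 = 47.5000 / 9 = 5.2778
UCL = X̄̄ + A₂·R̄ = 935.6000 + 0.483 × 5.2778 = 938.1492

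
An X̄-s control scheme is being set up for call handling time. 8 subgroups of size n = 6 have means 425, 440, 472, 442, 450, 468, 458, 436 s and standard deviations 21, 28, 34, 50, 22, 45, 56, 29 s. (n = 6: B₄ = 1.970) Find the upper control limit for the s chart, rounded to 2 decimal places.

s̄ = (21 + 28 + 34 + 50 + 22 + 45 + 56 + 29) / 8 = 35.6250
UCL_s = B₄·s̄ = 1.970 × 35.6250 = 70.1813

70.18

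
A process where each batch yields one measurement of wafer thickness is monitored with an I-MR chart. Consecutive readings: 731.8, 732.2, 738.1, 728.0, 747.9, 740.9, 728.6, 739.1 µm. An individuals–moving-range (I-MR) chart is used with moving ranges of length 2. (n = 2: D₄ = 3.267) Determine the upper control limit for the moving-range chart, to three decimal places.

30.850

Moving ranges: 0.4, 5.9, 10.1, 19.9, 7.0, 12.3, 10.5; M̄R̄ = 66.1000 / 7 = 9.4429
UCL_MR = D₄·M̄R̄ = 3.267 × 9.4429 = 30.8498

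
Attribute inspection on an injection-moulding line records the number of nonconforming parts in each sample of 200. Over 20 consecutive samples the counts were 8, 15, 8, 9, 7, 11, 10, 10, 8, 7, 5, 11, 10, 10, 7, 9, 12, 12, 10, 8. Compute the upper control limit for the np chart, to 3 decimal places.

p̄ = Σdᵢ / (k·n) = 187 / (20 × 200) = 0.04675
UCL = np̄ + 3·√(np̄(1−p̄)) = 9.3500 + 3 × √(9.3500×0.95325) = 9.3500 + 3 × 2.9854 = 18.3063

18.306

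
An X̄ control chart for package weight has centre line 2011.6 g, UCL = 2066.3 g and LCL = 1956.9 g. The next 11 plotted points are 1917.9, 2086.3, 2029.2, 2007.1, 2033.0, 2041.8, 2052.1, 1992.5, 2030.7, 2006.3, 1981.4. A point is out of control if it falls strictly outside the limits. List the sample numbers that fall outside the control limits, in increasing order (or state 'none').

1, 2

Compare each point to [1956.9, 2066.3]: sample 1 = 1917.9 < LCL; sample 2 = 2086.3 > UCL.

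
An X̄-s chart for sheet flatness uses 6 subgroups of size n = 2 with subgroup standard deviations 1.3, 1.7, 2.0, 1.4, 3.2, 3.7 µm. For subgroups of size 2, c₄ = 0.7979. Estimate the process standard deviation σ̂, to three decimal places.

s̄ = (1.3 + 1.7 + 2.0 + 1.4 + 3.2 + 3.7) / 6 = 2.2167
σ̂ = s̄ / c₄ = 2.2167 / 0.7979 = 2.7781

2.778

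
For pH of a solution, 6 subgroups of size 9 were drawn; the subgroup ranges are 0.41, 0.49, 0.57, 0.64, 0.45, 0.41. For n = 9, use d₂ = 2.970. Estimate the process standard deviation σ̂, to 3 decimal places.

0.167

R̄ = (0.41 + 0.49 + 0.57 + 0.64 + 0.45 + 0.41) / 6 = 0.4950
σ̂ = R̄ / d₂ = 0.4950 / 2.970 = 0.1667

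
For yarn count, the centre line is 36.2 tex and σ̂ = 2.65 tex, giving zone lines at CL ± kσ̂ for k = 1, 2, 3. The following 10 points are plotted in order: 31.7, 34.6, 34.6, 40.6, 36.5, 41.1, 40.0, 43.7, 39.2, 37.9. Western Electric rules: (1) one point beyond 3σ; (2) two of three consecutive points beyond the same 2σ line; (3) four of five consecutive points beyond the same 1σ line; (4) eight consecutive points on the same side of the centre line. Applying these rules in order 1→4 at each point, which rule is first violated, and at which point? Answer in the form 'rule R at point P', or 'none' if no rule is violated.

Zone of each point (C = within 1σ̂, B = 1σ̂–2σ̂, A = 2σ̂–3σ̂, * = beyond 3σ̂; sign = side of CL): 1:-B, 2:-C, 3:-C, 4:+B, 5:+C, 6:+B, 7:+B, 8:+A, 9:+B, 10:+C
Rule 3 (four of five consecutive points beyond the same 1σ limit) is satisfied at point 8.

rule 3 at point 8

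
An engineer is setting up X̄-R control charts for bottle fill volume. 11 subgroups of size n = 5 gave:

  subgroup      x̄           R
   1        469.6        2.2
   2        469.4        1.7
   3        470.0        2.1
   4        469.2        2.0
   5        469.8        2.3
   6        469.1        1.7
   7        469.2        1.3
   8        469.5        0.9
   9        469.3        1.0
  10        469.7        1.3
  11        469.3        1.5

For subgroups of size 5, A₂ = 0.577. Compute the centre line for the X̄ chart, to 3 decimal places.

469.464

X̄̄ = (469.6 + 469.4 + 470.0 + 469.2 + 469.8 + 469.1 + 469.2 + 469.5 + 469.3 + 469.7 + 469.3) / 11 = 5164.1000 / 11 = 469.4636
CL = X̄̄ = 469.4636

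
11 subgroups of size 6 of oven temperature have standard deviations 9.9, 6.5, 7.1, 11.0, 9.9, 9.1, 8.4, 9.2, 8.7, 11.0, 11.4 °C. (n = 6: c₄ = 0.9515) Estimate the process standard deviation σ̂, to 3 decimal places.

9.764

s̄ = (9.9 + 6.5 + 7.1 + 11.0 + 9.9 + 9.1 + 8.4 + 9.2 + 8.7 + 11.0 + 11.4) / 11 = 9.2909
σ̂ = s̄ / c₄ = 9.2909 / 0.9515 = 9.7645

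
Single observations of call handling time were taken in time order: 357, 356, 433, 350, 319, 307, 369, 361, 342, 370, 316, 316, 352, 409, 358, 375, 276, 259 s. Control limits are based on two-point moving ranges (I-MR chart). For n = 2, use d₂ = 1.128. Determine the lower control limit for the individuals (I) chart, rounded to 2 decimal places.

X̄ = (357 + 356 + 433 + 350 + 319 + 307 + 369 + 361 + 342 + 370 + 316 + 316 + 352 + 409 + 358 + 375 + 276 + 259) / 18 = 345.8333
Moving ranges: 1, 77, 83, 31, 12, 62, 8, 19, 28, 54, 0, 36, 57, 51, 17, 99, 17; M̄R̄ = 652.0000 / 17 = 38.3529
LCL = X̄ − 3·M̄R̄/d₂ = 345.8333 − 3 × 38.3529 / 1.128 = 243.8308

243.83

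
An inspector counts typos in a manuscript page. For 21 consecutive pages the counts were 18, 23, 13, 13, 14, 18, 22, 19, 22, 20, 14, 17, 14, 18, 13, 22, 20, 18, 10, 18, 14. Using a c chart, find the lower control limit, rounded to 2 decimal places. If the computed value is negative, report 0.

c̄ = (18 + 23 + 13 + 13 + 14 + 18 + 22 + 19 + 22 + 20 + 14 + 17 + 14 + 18 + 13 + 22 + 20 + 18 + 10 + 18 + 14) / 21 = 360 / 21 = 17.1429
LCL = c̄ − 3√c̄ = 17.1429 − 3 × 4.1404 = 4.7217

4.72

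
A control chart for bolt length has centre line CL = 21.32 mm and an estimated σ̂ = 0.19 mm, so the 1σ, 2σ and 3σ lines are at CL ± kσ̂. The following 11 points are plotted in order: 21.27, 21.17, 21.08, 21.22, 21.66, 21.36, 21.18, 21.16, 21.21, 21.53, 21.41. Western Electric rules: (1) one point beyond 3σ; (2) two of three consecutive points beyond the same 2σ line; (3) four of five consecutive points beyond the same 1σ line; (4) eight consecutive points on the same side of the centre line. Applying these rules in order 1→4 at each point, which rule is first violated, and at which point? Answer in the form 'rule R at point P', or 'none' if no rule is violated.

none

Zone of each point (C = within 1σ̂, B = 1σ̂–2σ̂, A = 2σ̂–3σ̂, * = beyond 3σ̂; sign = side of CL): 1:-C, 2:-C, 3:-B, 4:-C, 5:+B, 6:+C, 7:-C, 8:-C, 9:-C, 10:+B, 11:+C
No rule fires across all 11 points.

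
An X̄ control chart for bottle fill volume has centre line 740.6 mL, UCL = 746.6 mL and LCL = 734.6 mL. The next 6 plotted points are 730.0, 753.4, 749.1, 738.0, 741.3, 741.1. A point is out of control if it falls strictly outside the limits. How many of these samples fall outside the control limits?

Compare each point to [734.6, 746.6]: sample 1 = 730.0 < LCL; sample 2 = 753.4 > UCL; sample 3 = 749.1 > UCL.

3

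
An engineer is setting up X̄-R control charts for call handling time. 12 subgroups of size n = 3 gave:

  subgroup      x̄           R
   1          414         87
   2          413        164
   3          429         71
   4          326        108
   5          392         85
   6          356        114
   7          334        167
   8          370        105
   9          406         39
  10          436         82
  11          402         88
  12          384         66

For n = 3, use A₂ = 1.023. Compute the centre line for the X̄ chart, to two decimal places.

388.50

X̄̄ = (414 + 413 + 429 + 326 + 392 + 356 + 334 + 370 + 406 + 436 + 402 + 384) / 12 = 4662.0000 / 12 = 388.5000
CL = X̄̄ = 388.5000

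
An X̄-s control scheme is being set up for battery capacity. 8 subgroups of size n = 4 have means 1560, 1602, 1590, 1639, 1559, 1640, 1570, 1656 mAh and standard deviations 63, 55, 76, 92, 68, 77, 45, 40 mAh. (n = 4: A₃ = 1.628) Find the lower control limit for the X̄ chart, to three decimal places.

1496.994

X̄̄ = (1560 + 1602 + 1590 + 1639 + 1559 + 1640 + 1570 + 1656) / 8 = 1602.0000
s̄ = (63 + 55 + 76 + 92 + 68 + 77 + 45 + 40) / 8 = 64.5000
LCL = X̄̄ − A₃·s̄ = 1602.0000 − 1.628 × 64.5000 = 1496.9940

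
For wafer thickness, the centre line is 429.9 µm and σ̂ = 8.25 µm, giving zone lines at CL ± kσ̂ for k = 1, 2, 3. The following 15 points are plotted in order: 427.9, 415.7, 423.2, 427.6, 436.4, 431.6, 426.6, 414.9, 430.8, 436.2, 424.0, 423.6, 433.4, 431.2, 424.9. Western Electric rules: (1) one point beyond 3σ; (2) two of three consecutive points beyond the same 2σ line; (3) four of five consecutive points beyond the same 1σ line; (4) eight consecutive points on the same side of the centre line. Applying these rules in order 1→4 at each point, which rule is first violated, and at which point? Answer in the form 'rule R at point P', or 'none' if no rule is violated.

Zone of each point (C = within 1σ̂, B = 1σ̂–2σ̂, A = 2σ̂–3σ̂, * = beyond 3σ̂; sign = side of CL): 1:-C, 2:-B, 3:-C, 4:-C, 5:+C, 6:+C, 7:-C, 8:-B, 9:+C, 10:+C, 11:-C, 12:-C, 13:+C, 14:+C, 15:-C
No rule fires across all 15 points.

none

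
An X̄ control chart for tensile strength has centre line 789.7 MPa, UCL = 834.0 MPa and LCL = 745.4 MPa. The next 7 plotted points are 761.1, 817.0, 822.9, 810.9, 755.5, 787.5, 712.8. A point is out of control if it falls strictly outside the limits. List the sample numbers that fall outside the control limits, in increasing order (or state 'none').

7

Compare each point to [745.4, 834.0]: sample 7 = 712.8 < LCL.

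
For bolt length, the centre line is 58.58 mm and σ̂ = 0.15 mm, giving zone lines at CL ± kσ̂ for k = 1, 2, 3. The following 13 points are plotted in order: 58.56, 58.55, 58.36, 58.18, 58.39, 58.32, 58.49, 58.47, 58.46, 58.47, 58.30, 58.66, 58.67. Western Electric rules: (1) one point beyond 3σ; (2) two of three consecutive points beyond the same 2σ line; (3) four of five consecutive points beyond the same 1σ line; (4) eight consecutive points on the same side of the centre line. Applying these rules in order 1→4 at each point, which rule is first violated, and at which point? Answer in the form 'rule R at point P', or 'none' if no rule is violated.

rule 3 at point 6

Zone of each point (C = within 1σ̂, B = 1σ̂–2σ̂, A = 2σ̂–3σ̂, * = beyond 3σ̂; sign = side of CL): 1:-C, 2:-C, 3:-B, 4:-A, 5:-B, 6:-B, 7:-C, 8:-C, 9:-C, 10:-C, 11:-B, 12:+C, 13:+C
Rule 3 (four of five consecutive points beyond the same 1σ limit) is satisfied at point 6.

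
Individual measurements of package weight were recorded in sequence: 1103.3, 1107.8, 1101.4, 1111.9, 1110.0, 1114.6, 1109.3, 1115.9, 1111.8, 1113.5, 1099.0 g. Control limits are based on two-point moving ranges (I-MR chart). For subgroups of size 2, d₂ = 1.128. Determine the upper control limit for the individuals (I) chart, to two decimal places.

1124.94

X̄ = (1103.3 + 1107.8 + 1101.4 + 1111.9 + 1110.0 + 1114.6 + 1109.3 + 1115.9 + 1111.8 + 1113.5 + 1099.0) / 11 = 1108.9545
Moving ranges: 4.5, 6.4, 10.5, 1.9, 4.6, 5.3, 6.6, 4.1, 1.7, 14.5; M̄R̄ = 60.1000 / 10 = 6.0100
UCL = X̄ + 3·M̄R̄/d₂ = 1108.9545 + 3 × 6.0100 / 1.128 = 1124.9386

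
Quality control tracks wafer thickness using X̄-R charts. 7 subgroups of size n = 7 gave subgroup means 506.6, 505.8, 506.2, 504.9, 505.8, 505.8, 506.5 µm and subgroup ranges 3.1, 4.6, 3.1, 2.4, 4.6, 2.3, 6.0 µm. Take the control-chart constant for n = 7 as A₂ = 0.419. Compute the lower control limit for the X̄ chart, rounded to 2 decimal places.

X̄̄ = (506.6 + 505.8 + 506.2 + 504.9 + 505.8 + 505.8 + 506.5) / 7 = 3541.6000 / 7 = 505.9429
R̄ = (3.1 + 4.6 + 3.1 + 2.4 + 4.6 + 2.3 + 6.0) / 7 = 26.1000 / 7 = 3.7286
LCL = X̄̄ − A₂·R̄ = 505.9429 − 0.419 × 3.7286 = 504.3806

504.38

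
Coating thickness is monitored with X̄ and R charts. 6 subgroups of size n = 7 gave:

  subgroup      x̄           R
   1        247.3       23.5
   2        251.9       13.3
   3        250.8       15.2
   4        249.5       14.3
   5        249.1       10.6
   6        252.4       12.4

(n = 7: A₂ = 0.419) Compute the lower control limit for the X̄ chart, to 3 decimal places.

243.931

X̄̄ = (247.3 + 251.9 + 250.8 + 249.5 + 249.1 + 252.4) / 6 = 1501.0000 / 6 = 250.1667
R̄ = (23.5 + 13.3 + 15.2 + 14.3 + 10.6 + 12.4) / 6 = 89.3000 / 6 = 14.8833
LCL = X̄̄ − A₂·R̄ = 250.1667 − 0.419 × 14.8833 = 243.9305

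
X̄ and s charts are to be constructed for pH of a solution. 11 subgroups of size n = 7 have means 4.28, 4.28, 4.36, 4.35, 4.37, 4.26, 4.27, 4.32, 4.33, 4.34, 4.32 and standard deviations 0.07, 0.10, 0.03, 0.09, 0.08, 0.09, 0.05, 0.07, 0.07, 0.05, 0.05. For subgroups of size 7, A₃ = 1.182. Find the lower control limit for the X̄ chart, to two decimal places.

X̄̄ = (4.28 + 4.28 + 4.36 + 4.35 + 4.37 + 4.26 + 4.27 + 4.32 + 4.33 + 4.34 + 4.32) / 11 = 4.3164
s̄ = (0.07 + 0.10 + 0.03 + 0.09 + 0.08 + 0.09 + 0.05 + 0.07 + 0.07 + 0.05 + 0.05) / 11 = 0.0682
LCL = X̄̄ − A₃·s̄ = 4.3164 − 1.182 × 0.0682 = 4.2358

4.24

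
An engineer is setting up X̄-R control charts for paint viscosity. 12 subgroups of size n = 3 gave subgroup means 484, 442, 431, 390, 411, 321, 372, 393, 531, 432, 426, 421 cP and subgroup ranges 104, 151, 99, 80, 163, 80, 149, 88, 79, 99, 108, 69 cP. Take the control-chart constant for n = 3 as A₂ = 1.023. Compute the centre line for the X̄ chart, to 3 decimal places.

421.167

X̄̄ = (484 + 442 + 431 + 390 + 411 + 321 + 372 + 393 + 531 + 432 + 426 + 421) / 12 = 5054.0000 / 12 = 421.1667
CL = X̄̄ = 421.1667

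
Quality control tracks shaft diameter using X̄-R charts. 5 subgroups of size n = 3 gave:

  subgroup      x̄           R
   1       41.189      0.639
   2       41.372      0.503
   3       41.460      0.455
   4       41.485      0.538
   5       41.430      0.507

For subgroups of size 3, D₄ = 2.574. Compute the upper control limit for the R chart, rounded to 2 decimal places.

R̄ = (0.639 + 0.503 + 0.455 + 0.538 + 0.507) / 5 = 2.6420 / 5 = 0.5284
UCL_R = D₄·R̄ = 2.574 × 0.5284 = 1.3601

1.36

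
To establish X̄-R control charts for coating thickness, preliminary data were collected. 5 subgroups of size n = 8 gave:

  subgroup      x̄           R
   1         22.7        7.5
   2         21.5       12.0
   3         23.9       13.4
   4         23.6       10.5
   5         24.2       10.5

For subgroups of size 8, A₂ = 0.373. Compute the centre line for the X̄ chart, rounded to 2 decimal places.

X̄̄ = (22.7 + 21.5 + 23.9 + 23.6 + 24.2) / 5 = 115.9000 / 5 = 23.1800
CL = X̄̄ = 23.1800

23.18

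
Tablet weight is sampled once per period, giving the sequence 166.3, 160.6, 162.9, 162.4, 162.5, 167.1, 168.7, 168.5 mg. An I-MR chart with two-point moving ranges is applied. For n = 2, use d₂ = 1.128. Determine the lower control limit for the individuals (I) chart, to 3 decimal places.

159.176

X̄ = (166.3 + 160.6 + 162.9 + 162.4 + 162.5 + 167.1 + 168.7 + 168.5) / 8 = 164.8750
Moving ranges: 5.7, 2.3, 0.5, 0.1, 4.6, 1.6, 0.2; M̄R̄ = 15.0000 / 7 = 2.1429
LCL = X̄ − 3·M̄R̄/d₂ = 164.8750 − 3 × 2.1429 / 1.128 = 159.1759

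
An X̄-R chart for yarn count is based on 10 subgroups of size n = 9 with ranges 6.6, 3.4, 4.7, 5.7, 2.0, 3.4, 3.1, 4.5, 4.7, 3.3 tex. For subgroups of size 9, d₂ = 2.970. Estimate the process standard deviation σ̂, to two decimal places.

1.39

R̄ = (6.6 + 3.4 + 4.7 + 5.7 + 2.0 + 3.4 + 3.1 + 4.5 + 4.7 + 3.3) / 10 = 4.1400
σ̂ = R̄ / d₂ = 4.1400 / 2.970 = 1.3939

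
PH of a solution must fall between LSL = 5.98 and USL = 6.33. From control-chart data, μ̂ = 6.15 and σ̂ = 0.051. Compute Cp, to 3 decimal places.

Cp = (USL − LSL) / (6σ̂) = (6.33 − 5.98) / (6 × 0.051) = 0.3500 / 0.3060 = 1.1438

1.144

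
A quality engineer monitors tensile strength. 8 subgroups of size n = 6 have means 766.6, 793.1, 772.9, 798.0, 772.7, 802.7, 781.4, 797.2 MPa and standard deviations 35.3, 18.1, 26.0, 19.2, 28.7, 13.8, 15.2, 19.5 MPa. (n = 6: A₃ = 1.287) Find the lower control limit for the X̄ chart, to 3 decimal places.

X̄̄ = (766.6 + 793.1 + 772.9 + 798.0 + 772.7 + 802.7 + 781.4 + 797.2) / 8 = 785.5750
s̄ = (35.3 + 18.1 + 26.0 + 19.2 + 28.7 + 13.8 + 15.2 + 19.5) / 8 = 21.9750
LCL = X̄̄ − A₃·s̄ = 785.5750 − 1.287 × 21.9750 = 757.2932

757.293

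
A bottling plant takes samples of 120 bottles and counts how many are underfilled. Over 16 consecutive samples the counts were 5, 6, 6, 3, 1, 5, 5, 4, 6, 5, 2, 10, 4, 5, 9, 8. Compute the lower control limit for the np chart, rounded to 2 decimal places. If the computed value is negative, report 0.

0.00

p̄ = Σdᵢ / (k·n) = 84 / (16 × 120) = 0.04375
LCL = np̄ − 3·√(np̄(1−p̄)) = 5.2500 − 3 × 2.2406 = -1.4718 → 0 (negative, so LCL = 0)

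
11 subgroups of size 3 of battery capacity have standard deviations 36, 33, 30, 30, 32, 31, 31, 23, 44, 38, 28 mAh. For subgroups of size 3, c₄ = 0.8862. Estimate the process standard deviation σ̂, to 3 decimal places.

36.520

s̄ = (36 + 33 + 30 + 30 + 32 + 31 + 31 + 23 + 44 + 38 + 28) / 11 = 32.3636
σ̂ = s̄ / c₄ = 32.3636 / 0.8862 = 36.5196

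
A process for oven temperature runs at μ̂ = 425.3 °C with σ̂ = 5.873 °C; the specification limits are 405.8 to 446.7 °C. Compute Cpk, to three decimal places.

1.107

Cpu = (USL − μ̂) / (3σ̂) = (446.7 − 425.3) / (3 × 5.873) = 1.2146; Cpl = (μ̂ − LSL) / (3σ̂) = (425.3 − 405.8) / (3 × 5.873) = 1.1068; Cpk = min(Cpu, Cpl) = 1.1068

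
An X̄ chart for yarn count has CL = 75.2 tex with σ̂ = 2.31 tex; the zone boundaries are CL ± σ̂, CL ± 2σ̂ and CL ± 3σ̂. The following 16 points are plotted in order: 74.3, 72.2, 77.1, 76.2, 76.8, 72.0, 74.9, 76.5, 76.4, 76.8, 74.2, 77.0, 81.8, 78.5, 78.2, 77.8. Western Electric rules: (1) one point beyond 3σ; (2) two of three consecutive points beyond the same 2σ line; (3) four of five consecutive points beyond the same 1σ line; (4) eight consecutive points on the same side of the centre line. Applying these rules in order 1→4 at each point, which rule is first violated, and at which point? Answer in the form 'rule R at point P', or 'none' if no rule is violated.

Zone of each point (C = within 1σ̂, B = 1σ̂–2σ̂, A = 2σ̂–3σ̂, * = beyond 3σ̂; sign = side of CL): 1:-C, 2:-B, 3:+C, 4:+C, 5:+C, 6:-B, 7:-C, 8:+C, 9:+C, 10:+C, 11:-C, 12:+C, 13:+A, 14:+B, 15:+B, 16:+B
Rule 3 (four of five consecutive points beyond the same 1σ limit) is satisfied at point 16.

rule 3 at point 16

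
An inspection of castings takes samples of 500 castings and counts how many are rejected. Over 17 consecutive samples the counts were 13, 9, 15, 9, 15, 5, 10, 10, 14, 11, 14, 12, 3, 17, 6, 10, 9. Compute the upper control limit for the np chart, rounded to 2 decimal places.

p̄ = Σdᵢ / (k·n) = 182 / (17 × 500) = 0.02141
UCL = np̄ + 3·√(np̄(1−p̄)) = 10.7059 + 3 × √(10.7059×0.97859) = 10.7059 + 3 × 3.2368 = 20.4162

20.42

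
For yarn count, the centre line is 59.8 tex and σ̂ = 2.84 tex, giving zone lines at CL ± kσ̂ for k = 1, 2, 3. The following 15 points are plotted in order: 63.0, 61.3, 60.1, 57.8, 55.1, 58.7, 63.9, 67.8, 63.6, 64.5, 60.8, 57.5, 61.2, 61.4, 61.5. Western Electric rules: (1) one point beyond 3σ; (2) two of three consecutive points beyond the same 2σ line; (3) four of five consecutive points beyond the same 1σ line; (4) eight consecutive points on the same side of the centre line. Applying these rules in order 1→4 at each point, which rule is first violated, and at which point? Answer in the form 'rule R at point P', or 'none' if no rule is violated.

rule 3 at point 10

Zone of each point (C = within 1σ̂, B = 1σ̂–2σ̂, A = 2σ̂–3σ̂, * = beyond 3σ̂; sign = side of CL): 1:+B, 2:+C, 3:+C, 4:-C, 5:-B, 6:-C, 7:+B, 8:+A, 9:+B, 10:+B, 11:+C, 12:-C, 13:+C, 14:+C, 15:+C
Rule 3 (four of five consecutive points beyond the same 1σ limit) is satisfied at point 10.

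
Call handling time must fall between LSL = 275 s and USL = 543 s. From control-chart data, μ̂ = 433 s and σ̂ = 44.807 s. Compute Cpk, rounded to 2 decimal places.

0.82

Cpu = (USL − μ̂) / (3σ̂) = (543 − 433) / (3 × 44.807) = 0.8183; Cpl = (μ̂ − LSL) / (3σ̂) = (433 − 275) / (3 × 44.807) = 1.1754; Cpk = min(Cpu, Cpl) = 0.8183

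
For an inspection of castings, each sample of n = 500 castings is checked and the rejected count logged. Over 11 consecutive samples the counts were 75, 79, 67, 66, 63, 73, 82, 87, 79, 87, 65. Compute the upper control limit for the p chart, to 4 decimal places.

0.1975

p̄ = Σdᵢ / (k·n) = 823 / (11 × 500) = 0.14964
UCL = p̄ + 3·√(p̄(1−p̄)/n) = 0.14964 + 3 × √(0.14964×0.85036/500) = 0.14964 + 3 × 0.01595 = 0.19749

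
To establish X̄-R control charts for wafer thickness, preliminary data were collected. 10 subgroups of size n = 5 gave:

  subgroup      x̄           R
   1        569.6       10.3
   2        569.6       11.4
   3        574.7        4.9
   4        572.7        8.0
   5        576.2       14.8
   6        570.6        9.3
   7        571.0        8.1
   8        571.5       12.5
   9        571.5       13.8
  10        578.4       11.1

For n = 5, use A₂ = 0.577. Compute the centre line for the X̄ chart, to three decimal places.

X̄̄ = (569.6 + 569.6 + 574.7 + 572.7 + 576.2 + 570.6 + 571.0 + 571.5 + 571.5 + 578.4) / 10 = 5725.8000 / 10 = 572.5800
CL = X̄̄ = 572.5800

572.580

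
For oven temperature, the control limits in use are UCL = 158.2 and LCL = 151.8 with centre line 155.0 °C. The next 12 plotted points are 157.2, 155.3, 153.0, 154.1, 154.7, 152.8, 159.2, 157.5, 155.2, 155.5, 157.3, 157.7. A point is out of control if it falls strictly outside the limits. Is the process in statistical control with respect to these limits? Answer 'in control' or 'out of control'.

out of control

Compare each point to [151.8, 158.2]: sample 7 = 159.2 > UCL.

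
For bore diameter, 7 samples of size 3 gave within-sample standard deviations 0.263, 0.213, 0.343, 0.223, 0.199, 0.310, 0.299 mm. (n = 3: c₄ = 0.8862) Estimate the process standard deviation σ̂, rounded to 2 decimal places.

s̄ = (0.263 + 0.213 + 0.343 + 0.223 + 0.199 + 0.310 + 0.299) / 7 = 0.2643
σ̂ = s̄ / c₄ = 0.2643 / 0.8862 = 0.2982

0.30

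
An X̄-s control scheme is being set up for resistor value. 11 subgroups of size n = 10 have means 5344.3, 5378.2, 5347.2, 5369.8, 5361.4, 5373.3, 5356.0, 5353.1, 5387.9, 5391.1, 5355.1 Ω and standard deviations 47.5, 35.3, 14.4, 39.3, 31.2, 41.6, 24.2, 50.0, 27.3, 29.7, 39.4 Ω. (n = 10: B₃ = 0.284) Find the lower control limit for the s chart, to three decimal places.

9.808

s̄ = (47.5 + 35.3 + 14.4 + 39.3 + 31.2 + 41.6 + 24.2 + 50.0 + 27.3 + 29.7 + 39.4) / 11 = 34.5364
LCL_s = B₃·s̄ = 0.284 × 34.5364 = 9.8083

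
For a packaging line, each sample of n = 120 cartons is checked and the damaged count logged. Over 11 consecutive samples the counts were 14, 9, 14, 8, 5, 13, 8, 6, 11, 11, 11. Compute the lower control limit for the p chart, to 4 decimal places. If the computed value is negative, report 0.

p̄ = Σdᵢ / (k·n) = 110 / (11 × 120) = 0.08333
LCL = p̄ − 3·√(p̄(1−p̄)/n) = 0.08333 − 3 × 0.02523 = 0.00764

0.0076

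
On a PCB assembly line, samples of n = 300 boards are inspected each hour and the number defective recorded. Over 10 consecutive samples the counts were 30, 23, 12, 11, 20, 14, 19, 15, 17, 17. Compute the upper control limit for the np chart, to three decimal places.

p̄ = Σdᵢ / (k·n) = 178 / (10 × 300) = 0.05933
UCL = np̄ + 3·√(np̄(1−p̄)) = 17.8000 + 3 × √(17.8000×0.94067) = 17.8000 + 3 × 4.0919 = 30.0758

30.076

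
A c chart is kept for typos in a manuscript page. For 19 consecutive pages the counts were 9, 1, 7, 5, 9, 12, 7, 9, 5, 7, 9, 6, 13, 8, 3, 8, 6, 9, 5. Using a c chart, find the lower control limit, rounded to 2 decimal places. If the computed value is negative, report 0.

c̄ = (9 + 1 + 7 + 5 + 9 + 12 + 7 + 9 + 5 + 7 + 9 + 6 + 13 + 8 + 3 + 8 + 6 + 9 + 5) / 19 = 138 / 19 = 7.2632
LCL = c̄ − 3√c̄ = 7.2632 − 3 × 2.6950 = -0.8219 → 0 (cannot be negative)

0.00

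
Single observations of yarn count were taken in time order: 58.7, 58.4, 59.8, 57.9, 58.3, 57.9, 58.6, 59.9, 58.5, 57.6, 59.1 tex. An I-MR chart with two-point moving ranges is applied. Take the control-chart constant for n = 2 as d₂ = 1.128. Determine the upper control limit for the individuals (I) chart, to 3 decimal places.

61.322

X̄ = (58.7 + 58.4 + 59.8 + 57.9 + 58.3 + 57.9 + 58.6 + 59.9 + 58.5 + 57.6 + 59.1) / 11 = 58.6091
Moving ranges: 0.3, 1.4, 1.9, 0.4, 0.4, 0.7, 1.3, 1.4, 0.9, 1.5; M̄R̄ = 10.2000 / 10 = 1.0200
UCL = X̄ + 3·M̄R̄/d₂ = 58.6091 + 3 × 1.0200 / 1.128 = 61.3219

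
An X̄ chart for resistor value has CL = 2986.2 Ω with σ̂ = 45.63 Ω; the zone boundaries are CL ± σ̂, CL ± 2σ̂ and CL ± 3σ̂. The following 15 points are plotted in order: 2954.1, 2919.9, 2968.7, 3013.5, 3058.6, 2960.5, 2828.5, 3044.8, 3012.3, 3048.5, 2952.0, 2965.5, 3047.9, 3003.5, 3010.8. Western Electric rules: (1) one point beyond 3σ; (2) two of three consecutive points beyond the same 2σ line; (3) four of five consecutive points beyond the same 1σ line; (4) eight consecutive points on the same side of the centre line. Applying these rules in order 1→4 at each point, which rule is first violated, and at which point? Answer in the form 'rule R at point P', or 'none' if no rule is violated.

rule 1 at point 7

Zone of each point (C = within 1σ̂, B = 1σ̂–2σ̂, A = 2σ̂–3σ̂, * = beyond 3σ̂; sign = side of CL): 1:-C, 2:-B, 3:-C, 4:+C, 5:+B, 6:-C, 7:-*, 8:+B, 9:+C, 10:+B, 11:-C, 12:-C, 13:+B, 14:+C, 15:+C
Rule 1 (one point beyond the 3σ limits) is satisfied at point 7.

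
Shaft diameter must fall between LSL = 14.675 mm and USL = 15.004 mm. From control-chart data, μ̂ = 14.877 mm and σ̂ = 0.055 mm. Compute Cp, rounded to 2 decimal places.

Cp = (USL − LSL) / (6σ̂) = (15.004 − 14.675) / (6 × 0.055) = 0.3290 / 0.3300 = 0.9970

1.00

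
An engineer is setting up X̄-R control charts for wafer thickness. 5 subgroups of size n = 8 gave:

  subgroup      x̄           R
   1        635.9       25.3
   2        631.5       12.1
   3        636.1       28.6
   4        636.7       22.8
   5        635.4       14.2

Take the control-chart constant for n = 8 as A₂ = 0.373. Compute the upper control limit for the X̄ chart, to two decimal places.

642.80

X̄̄ = (635.9 + 631.5 + 636.1 + 636.7 + 635.4) / 5 = 3175.6000 / 5 = 635.1200
R̄ = (25.3 + 12.1 + 28.6 + 22.8 + 14.2) / 5 = 103.0000 / 5 = 20.6000
UCL = X̄̄ + A₂·R̄ = 635.1200 + 0.373 × 20.6000 = 642.8038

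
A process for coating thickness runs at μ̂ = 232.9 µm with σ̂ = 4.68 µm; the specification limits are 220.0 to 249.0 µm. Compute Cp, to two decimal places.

1.03

Cp = (USL − LSL) / (6σ̂) = (249.0 − 220.0) / (6 × 4.68) = 29.0000 / 28.0800 = 1.0328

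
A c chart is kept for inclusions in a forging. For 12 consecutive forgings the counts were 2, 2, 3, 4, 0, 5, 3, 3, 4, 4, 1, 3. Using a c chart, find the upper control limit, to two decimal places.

7.88

c̄ = (2 + 2 + 3 + 4 + 0 + 5 + 3 + 3 + 4 + 4 + 1 + 3) / 12 = 34 / 12 = 2.8333
UCL = c̄ + 3√c̄ = 2.8333 + 3 × √2.8333 = 2.8333 + 3 × 1.6833 = 7.8831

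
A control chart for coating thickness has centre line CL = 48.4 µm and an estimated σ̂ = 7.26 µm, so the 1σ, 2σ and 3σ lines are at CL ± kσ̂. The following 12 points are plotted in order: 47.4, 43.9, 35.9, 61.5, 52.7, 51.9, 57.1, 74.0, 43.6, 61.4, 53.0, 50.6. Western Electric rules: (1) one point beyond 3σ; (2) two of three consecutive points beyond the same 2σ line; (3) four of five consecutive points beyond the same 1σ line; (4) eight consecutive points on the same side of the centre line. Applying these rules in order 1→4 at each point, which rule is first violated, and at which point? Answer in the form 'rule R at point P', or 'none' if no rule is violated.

Zone of each point (C = within 1σ̂, B = 1σ̂–2σ̂, A = 2σ̂–3σ̂, * = beyond 3σ̂; sign = side of CL): 1:-C, 2:-C, 3:-B, 4:+B, 5:+C, 6:+C, 7:+B, 8:+*, 9:-C, 10:+B, 11:+C, 12:+C
Rule 1 (one point beyond the 3σ limits) is satisfied at point 8.

rule 1 at point 8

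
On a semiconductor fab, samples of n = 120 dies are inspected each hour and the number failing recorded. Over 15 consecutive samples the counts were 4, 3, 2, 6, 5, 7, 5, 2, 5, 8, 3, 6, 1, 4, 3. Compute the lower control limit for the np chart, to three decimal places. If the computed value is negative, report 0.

p̄ = Σdᵢ / (k·n) = 64 / (15 × 120) = 0.03556
LCL = np̄ − 3·√(np̄(1−p̄)) = 4.2667 − 3 × 2.0285 = -1.8189 → 0 (negative, so LCL = 0)

0.000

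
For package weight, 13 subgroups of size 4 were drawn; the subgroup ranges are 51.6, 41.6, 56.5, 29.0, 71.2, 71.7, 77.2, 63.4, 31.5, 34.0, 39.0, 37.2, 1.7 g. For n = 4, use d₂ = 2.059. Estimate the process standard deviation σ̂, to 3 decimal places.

R̄ = (51.6 + 41.6 + 56.5 + 29.0 + 71.2 + 71.7 + 77.2 + 63.4 + 31.5 + 34.0 + 39.0 + 37.2 + 1.7) / 13 = 46.5846
σ̂ = R̄ / d₂ = 46.5846 / 2.059 = 22.6249

22.625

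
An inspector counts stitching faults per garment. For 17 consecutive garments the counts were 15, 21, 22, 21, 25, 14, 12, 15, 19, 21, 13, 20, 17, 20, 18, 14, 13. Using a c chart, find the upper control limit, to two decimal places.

c̄ = (15 + 21 + 22 + 21 + 25 + 14 + 12 + 15 + 19 + 21 + 13 + 20 + 17 + 20 + 18 + 14 + 13) / 17 = 300 / 17 = 17.6471
UCL = c̄ + 3√c̄ = 17.6471 + 3 × √17.6471 = 17.6471 + 3 × 4.2008 = 30.2496

30.25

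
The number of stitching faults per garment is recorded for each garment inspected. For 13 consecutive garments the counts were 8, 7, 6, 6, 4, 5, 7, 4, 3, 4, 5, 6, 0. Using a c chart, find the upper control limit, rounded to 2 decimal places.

11.71

c̄ = (8 + 7 + 6 + 6 + 4 + 5 + 7 + 4 + 3 + 4 + 5 + 6 + 0) / 13 = 65 / 13 = 5.0000
UCL = c̄ + 3√c̄ = 5.0000 + 3 × √5.0000 = 5.0000 + 3 × 2.2361 = 11.7082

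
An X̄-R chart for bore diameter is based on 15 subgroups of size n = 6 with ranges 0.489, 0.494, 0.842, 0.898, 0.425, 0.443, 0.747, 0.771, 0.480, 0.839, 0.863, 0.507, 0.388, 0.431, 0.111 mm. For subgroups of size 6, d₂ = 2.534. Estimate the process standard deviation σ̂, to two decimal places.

R̄ = (0.489 + 0.494 + 0.842 + 0.898 + 0.425 + 0.443 + 0.747 + 0.771 + 0.480 + 0.839 + 0.863 + 0.507 + 0.388 + 0.431 + 0.111) / 15 = 0.5819
σ̂ = R̄ / d₂ = 0.5819 / 2.534 = 0.2296

0.23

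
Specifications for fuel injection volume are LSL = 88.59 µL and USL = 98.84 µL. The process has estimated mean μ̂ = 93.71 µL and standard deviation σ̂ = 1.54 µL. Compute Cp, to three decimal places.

Cp = (USL − LSL) / (6σ̂) = (98.84 − 88.59) / (6 × 1.54) = 10.2500 / 9.2400 = 1.1093

1.109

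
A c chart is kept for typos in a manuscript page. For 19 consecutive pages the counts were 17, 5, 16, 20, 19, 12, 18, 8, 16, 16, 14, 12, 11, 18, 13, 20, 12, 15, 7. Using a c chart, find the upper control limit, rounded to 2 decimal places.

c̄ = (17 + 5 + 16 + 20 + 19 + 12 + 18 + 8 + 16 + 16 + 14 + 12 + 11 + 18 + 13 + 20 + 12 + 15 + 7) / 19 = 269 / 19 = 14.1579
UCL = c̄ + 3√c̄ = 14.1579 + 3 × √14.1579 = 14.1579 + 3 × 3.7627 = 25.4460

25.45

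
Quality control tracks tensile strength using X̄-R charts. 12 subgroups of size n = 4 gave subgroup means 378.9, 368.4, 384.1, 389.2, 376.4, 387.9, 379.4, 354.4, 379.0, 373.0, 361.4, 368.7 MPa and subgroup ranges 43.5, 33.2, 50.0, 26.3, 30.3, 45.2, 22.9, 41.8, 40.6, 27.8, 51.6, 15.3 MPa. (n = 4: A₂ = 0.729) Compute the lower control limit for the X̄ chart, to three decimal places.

X̄̄ = (378.9 + 368.4 + 384.1 + 389.2 + 376.4 + 387.9 + 379.4 + 354.4 + 379.0 + 373.0 + 361.4 + 368.7) / 12 = 4500.8000 / 12 = 375.0667
R̄ = (43.5 + 33.2 + 50.0 + 26.3 + 30.3 + 45.2 + 22.9 + 41.8 + 40.6 + 27.8 + 51.6 + 15.3) / 12 = 428.5000 / 12 = 35.7083
LCL = X̄̄ − A₂·R̄ = 375.0667 − 0.729 × 35.7083 = 349.0353

349.035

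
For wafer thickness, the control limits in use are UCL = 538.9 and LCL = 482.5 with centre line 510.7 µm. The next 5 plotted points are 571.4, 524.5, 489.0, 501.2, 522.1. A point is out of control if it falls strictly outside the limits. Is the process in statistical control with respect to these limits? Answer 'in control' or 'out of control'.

Compare each point to [482.5, 538.9]: sample 1 = 571.4 > UCL.

out of control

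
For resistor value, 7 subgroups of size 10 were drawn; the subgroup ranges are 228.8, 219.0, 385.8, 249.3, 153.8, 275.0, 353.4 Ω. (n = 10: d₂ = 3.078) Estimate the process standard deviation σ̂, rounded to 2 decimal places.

R̄ = (228.8 + 219.0 + 385.8 + 249.3 + 153.8 + 275.0 + 353.4) / 7 = 266.4429
σ̂ = R̄ / d₂ = 266.4429 / 3.078 = 86.5636

86.56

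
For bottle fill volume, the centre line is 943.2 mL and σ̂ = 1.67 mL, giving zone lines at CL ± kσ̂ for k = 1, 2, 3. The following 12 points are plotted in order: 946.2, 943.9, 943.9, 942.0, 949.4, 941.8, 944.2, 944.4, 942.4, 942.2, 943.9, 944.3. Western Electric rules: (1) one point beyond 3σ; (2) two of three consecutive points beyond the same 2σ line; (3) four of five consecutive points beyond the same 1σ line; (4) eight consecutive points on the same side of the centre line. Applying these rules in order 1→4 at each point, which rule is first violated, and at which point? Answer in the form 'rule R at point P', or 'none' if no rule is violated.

rule 1 at point 5

Zone of each point (C = within 1σ̂, B = 1σ̂–2σ̂, A = 2σ̂–3σ̂, * = beyond 3σ̂; sign = side of CL): 1:+B, 2:+C, 3:+C, 4:-C, 5:+*, 6:-C, 7:+C, 8:+C, 9:-C, 10:-C, 11:+C, 12:+C
Rule 1 (one point beyond the 3σ limits) is satisfied at point 5.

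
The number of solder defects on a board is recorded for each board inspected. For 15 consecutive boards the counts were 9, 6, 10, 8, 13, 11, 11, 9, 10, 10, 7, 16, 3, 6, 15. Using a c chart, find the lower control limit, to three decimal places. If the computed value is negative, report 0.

c̄ = (9 + 6 + 10 + 8 + 13 + 11 + 11 + 9 + 10 + 10 + 7 + 16 + 3 + 6 + 15) / 15 = 144 / 15 = 9.6000
LCL = c̄ − 3√c̄ = 9.6000 − 3 × 3.0984 = 0.3048

0.305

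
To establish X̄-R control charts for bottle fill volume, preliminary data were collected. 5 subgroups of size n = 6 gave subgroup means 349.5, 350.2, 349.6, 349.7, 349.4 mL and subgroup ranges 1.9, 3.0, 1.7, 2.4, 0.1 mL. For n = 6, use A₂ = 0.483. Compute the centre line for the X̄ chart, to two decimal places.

349.68

X̄̄ = (349.5 + 350.2 + 349.6 + 349.7 + 349.4) / 5 = 1748.4000 / 5 = 349.6800
CL = X̄̄ = 349.6800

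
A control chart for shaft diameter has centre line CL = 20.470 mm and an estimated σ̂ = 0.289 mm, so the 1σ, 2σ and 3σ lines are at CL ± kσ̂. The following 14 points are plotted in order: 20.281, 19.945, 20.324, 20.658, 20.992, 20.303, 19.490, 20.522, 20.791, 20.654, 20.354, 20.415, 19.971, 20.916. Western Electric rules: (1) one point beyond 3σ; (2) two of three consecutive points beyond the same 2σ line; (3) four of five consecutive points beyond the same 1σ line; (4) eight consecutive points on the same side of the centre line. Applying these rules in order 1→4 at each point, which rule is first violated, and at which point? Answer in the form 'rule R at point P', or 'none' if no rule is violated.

Zone of each point (C = within 1σ̂, B = 1σ̂–2σ̂, A = 2σ̂–3σ̂, * = beyond 3σ̂; sign = side of CL): 1:-C, 2:-B, 3:-C, 4:+C, 5:+B, 6:-C, 7:-*, 8:+C, 9:+B, 10:+C, 11:-C, 12:-C, 13:-B, 14:+B
Rule 1 (one point beyond the 3σ limits) is satisfied at point 7.

rule 1 at point 7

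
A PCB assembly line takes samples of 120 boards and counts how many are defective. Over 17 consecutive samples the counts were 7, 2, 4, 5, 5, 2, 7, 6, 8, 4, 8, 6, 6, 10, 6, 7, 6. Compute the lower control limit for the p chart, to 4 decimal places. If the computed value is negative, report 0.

0.0000

p̄ = Σdᵢ / (k·n) = 99 / (17 × 120) = 0.04853
LCL = p̄ − 3·√(p̄(1−p̄)/n) = 0.04853 − 3 × 0.01962 = -0.01032 → 0 (negative, so LCL = 0)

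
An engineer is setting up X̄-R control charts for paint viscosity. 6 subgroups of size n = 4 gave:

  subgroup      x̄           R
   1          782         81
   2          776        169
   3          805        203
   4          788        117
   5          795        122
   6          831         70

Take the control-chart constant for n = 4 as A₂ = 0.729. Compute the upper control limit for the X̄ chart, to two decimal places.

X̄̄ = (782 + 776 + 805 + 788 + 795 + 831) / 6 = 4777.0000 / 6 = 796.1667
R̄ = (81 + 169 + 203 + 117 + 122 + 70) / 6 = 762.0000 / 6 = 127.0000
UCL = X̄̄ + A₂·R̄ = 796.1667 + 0.729 × 127.0000 = 888.7497

888.75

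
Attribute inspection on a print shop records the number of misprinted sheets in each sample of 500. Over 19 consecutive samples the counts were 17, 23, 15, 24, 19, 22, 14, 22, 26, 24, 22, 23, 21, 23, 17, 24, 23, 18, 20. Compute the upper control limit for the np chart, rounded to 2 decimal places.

p̄ = Σdᵢ / (k·n) = 397 / (19 × 500) = 0.04179
UCL = np̄ + 3·√(np̄(1−p̄)) = 20.8947 + 3 × √(20.8947×0.95821) = 20.8947 + 3 × 4.4745 = 34.3184

34.32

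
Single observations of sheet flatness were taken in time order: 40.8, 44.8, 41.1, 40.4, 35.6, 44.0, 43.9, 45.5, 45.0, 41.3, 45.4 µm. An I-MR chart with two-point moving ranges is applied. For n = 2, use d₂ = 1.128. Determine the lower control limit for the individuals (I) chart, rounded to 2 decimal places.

X̄ = (40.8 + 44.8 + 41.1 + 40.4 + 35.6 + 44.0 + 43.9 + 45.5 + 45.0 + 41.3 + 45.4) / 11 = 42.5273
Moving ranges: 4.0, 3.7, 0.7, 4.8, 8.4, 0.1, 1.6, 0.5, 3.7, 4.1; M̄R̄ = 31.6000 / 10 = 3.1600
LCL = X̄ − 3·M̄R̄/d₂ = 42.5273 − 3 × 3.1600 / 1.128 = 34.1230

34.12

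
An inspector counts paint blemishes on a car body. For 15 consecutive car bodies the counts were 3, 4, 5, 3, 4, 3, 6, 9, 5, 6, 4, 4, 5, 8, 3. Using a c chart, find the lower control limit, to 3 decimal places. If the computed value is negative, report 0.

0.000

c̄ = (3 + 4 + 5 + 3 + 4 + 3 + 6 + 9 + 5 + 6 + 4 + 4 + 5 + 8 + 3) / 15 = 72 / 15 = 4.8000
LCL = c̄ − 3√c̄ = 4.8000 − 3 × 2.1909 = -1.7727 → 0 (cannot be negative)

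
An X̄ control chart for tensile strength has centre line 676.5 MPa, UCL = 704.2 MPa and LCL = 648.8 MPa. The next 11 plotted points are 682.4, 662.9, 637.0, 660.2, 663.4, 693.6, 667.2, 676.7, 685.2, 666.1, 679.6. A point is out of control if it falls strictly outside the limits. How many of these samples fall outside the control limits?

1

Compare each point to [648.8, 704.2]: sample 3 = 637.0 < LCL.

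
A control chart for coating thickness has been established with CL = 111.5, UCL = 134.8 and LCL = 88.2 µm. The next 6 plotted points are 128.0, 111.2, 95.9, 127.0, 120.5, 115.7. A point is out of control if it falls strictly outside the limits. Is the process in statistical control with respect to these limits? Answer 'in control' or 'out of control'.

All 6 points lie within [88.2, 134.8].

in control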